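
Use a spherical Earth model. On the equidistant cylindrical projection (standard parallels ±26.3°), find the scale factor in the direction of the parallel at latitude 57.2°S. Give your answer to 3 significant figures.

In the equirectangular projection with standard parallel φ₀ = 26.3° (x = Rλ cos φ₀, y = Rφ), meridians are true-scale (h = 1) and the parallel scale is k = cos φ₀ / cos φ.
k = cos 26.3° / cos 57.2° = 0.8965/0.5417 = 1.655.

1.65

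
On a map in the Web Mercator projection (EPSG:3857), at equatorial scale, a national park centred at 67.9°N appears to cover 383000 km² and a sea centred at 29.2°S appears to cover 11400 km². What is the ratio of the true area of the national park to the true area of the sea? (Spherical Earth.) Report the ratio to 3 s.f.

6.24

Mercator's areal exaggeration is sec²φ; hence true area = (apparent area) · cos²φ.
True area of national park: 383000 × cos²(67.9°) = 383000 × 0.1415 = 54210 km².
True area of sea: 11400 × cos²(29.2°) = 11400 × 0.7620 = 8687 km².
Ratio = 54210 / 8687 ≈ 6.24.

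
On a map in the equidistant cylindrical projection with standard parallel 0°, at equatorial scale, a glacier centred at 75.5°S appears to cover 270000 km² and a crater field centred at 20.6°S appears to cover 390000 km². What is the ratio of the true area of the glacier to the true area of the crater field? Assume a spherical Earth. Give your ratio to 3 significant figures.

0.185

On the plate carrée, areal scale = h·k = 1 × sec φ, so true area = apparent × cos φ.
True area of glacier: 270000 × cos(75.5°) = 270000 × 0.2504 = 67600 km².
True area of crater field: 390000 × cos(20.6°) = 390000 × 0.9361 = 365100 km².
Ratio = 67600 / 365100 ≈ 0.185.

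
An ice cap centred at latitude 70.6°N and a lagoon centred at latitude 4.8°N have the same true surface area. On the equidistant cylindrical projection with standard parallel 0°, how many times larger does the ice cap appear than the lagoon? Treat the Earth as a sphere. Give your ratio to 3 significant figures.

3.00

In the plate carrée (x = Rλ, y = Rφ), meridians are true-scale (h = 1) and parallels are stretched by k = sec φ.
Areal scale at 70.6°: h·k = 1.000 × 3.011 = 3.011.
Areal scale at 4.8°: h·k = 1.000 × 1.004 = 1.004.
Ratio = 3.011/1.004 ≈ 3.00.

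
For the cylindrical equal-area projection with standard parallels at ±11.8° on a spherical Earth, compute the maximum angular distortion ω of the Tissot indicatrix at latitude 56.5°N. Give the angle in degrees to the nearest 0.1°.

62.3°

Cylindrical equal-area (φ₀ = 11.8°): h = cos φ / cos 11.8° along meridians, k = cos 11.8° / cos φ along parallels; h·k = 1.
At 56.5°: h = 0.5639, k = 1.774; principal scales a = 1.774, b = 0.5639.
sin(ω/2) = (a − b)/(a + b) = 1.210/2.337 = 0.5175, so ω = 2 arcsin(0.5175) ≈ 62.3°.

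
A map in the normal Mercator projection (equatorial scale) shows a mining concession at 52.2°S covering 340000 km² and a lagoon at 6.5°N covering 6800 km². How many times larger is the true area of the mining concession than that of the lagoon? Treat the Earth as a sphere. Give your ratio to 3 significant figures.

19.0

On Mercator the areal scale is sec²φ, so true area = apparent × cos²φ.
True area of mining concession: 340000 × cos²(52.2°) = 340000 × 0.3757 = 127700 km².
True area of lagoon: 6800 × cos²(6.5°) = 6800 × 0.9872 = 6713 km².
Ratio = 127700 / 6713 ≈ 19.0.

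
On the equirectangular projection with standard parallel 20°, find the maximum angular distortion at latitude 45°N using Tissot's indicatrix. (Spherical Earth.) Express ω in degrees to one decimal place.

16.2°

With standard parallel φ₀ = 20°, the equirectangular projection gives x = Rλ cos φ₀, y = Rφ, so h = 1 and k = cos 20° / cos φ.
At 45°: h = 1.000, k = 1.329; principal scales a = 1.329, b = 1.000.
sin(ω/2) = (a − b)/(a + b) = 0.3289/2.329 = 0.1412, so ω = 2 arcsin(0.1412) ≈ 16.2°.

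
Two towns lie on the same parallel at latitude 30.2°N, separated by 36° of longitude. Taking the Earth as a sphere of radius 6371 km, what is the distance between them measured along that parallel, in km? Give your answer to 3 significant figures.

3460 km

Arc length along a parallel = R cos φ · Δλ (with Δλ in radians).
= 6371 × cos 30.2° × (36° × π/180) = 6371 × 0.8643 × 0.6283 ≈ 3460 km.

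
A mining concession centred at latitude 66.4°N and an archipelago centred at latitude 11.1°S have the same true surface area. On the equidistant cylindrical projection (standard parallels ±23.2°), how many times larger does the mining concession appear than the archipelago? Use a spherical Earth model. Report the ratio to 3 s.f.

The equidistant cylindrical projection with φ₀ = 23.2° has h = 1 (meridians true) and k = cos φ₀ / cos φ along parallels.
Areal scale at 66.4°: h·k = 1.000 × 2.296 = 2.296.
Areal scale at 11.1°: h·k = 1.000 × 0.9367 = 0.9367.
Ratio = 2.296/0.9367 ≈ 2.45.

2.45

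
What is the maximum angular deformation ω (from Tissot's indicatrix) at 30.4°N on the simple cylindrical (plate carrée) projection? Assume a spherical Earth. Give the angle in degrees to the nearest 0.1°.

In the plate carrée (x = Rλ, y = Rφ), meridians are true-scale (h = 1) and parallels are stretched by k = sec φ.
At 30.4°: h = 1.000, k = 1.159; principal scales a = 1.159, b = 1.000.
sin(ω/2) = (a − b)/(a + b) = 0.1594/2.159 = 0.07382, so ω = 2 arcsin(0.07382) ≈ 8.5°.

8.5°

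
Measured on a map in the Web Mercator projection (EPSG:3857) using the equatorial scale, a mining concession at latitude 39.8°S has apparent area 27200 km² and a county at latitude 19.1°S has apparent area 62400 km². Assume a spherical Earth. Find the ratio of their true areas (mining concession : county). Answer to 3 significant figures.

0.288

On Mercator the areal scale is sec²φ, so true area = apparent × cos²φ.
True area of mining concession: 27200 × cos²(39.8°) = 27200 × 0.5903 = 16060 km².
True area of county: 62400 × cos²(19.1°) = 62400 × 0.8929 = 55720 km².
Ratio = 16060 / 55720 ≈ 0.288.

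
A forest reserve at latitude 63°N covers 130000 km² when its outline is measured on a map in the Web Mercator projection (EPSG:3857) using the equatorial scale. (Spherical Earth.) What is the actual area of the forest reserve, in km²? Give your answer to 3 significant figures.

Mercator is conformal, so the point scale is isotropic: h = k = sec φ = 1/cos φ.
Areal scale = k² = sec²φ = 1/cos²(63°) = 1/0.4540² = 4.852.
True area = apparent / (areal scale) = 130000 / 4.852 ≈ 26800 km².

26800 km²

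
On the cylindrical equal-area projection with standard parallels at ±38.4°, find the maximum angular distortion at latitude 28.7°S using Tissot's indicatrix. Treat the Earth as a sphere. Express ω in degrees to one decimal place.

For cylindrical equal-area with standard parallel φ₀, h = cos φ / cos φ₀ and k = cos φ₀ / cos φ, so h·k = 1.
At 28.7°: h = 1.119, k = 0.8935; principal scales a = 1.119, b = 0.8935.
sin(ω/2) = (a − b)/(a + b) = 0.2258/2.013 = 0.1122, so ω = 2 arcsin(0.1122) ≈ 12.9°.

12.9°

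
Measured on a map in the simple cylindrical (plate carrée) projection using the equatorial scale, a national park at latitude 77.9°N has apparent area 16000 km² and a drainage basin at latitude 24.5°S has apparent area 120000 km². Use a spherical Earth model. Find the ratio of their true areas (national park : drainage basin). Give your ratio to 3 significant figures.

0.0307

On the plate carrée, areal scale = h·k = 1 × sec φ, so true area = apparent × cos φ.
True area of national park: 16000 × cos(77.9°) = 16000 × 0.2096 = 3354 km².
True area of drainage basin: 120000 × cos(24.5°) = 120000 × 0.9100 = 109200 km².
Ratio = 3354 / 109200 ≈ 0.0307.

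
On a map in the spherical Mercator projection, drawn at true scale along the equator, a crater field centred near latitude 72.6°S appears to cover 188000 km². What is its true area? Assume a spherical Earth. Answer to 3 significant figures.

For Mercator, h = k = sec φ (a conformal cylindrical projection has a single point scale, 1/cos φ).
Areal scale = k² = sec²φ = 1/cos²(72.6°) = 1/0.2990² = 11.18.
True area = apparent / (areal scale) = 188000 / 11.18 ≈ 16800 km².

16800 km²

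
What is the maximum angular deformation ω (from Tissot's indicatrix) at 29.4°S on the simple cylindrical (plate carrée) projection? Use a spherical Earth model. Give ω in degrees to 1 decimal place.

7.9°

In the plate carrée (x = Rλ, y = Rφ), meridians are true-scale (h = 1) and parallels are stretched by k = sec φ.
At 29.4°: h = 1.000, k = 1.148; principal scales a = 1.148, b = 1.000.
sin(ω/2) = (a − b)/(a + b) = 0.1478/2.148 = 0.06882, so ω = 2 arcsin(0.06882) ≈ 7.9°.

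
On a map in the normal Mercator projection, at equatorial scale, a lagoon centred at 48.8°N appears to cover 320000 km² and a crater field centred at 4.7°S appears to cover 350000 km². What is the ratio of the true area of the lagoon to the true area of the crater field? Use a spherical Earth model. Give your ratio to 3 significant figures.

Mercator's areal exaggeration is sec²φ; hence true area = (apparent area) · cos²φ.
True area of lagoon: 320000 × cos²(48.8°) = 320000 × 0.4339 = 138800 km².
True area of crater field: 350000 × cos²(4.7°) = 350000 × 0.9933 = 347700 km².
Ratio = 138800 / 347700 ≈ 0.399.

0.399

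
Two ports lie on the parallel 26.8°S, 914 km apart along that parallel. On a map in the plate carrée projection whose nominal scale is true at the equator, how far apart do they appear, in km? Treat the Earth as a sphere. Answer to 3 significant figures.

1020 km

In the plate carrée (x = Rλ, y = Rφ), meridians are true-scale (h = 1) and parallels are stretched by k = sec φ.
Along the parallel, k = sec 26.8° = 1/0.8926 = 1.120.
Map distance = 914 × 1.120 ≈ 1020 km.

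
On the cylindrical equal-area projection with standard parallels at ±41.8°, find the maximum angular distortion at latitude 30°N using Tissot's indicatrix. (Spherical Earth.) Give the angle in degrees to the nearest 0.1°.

17.1°

A cylindrical equal-area projection with standard parallel φ₀ has meridian scale h = cos φ / cos φ₀ and parallel scale k = cos φ₀ / cos φ (so areas are preserved, h·k = 1).
At 30°: h = 1.162, k = 0.8608; principal scales a = 1.162, b = 0.8608.
sin(ω/2) = (a − b)/(a + b) = 0.3009/2.023 = 0.1488, so ω = 2 arcsin(0.1488) ≈ 17.1°.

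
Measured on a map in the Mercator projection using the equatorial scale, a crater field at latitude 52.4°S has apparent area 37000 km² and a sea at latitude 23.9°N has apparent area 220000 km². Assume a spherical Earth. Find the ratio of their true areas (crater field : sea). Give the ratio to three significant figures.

0.0749

Since Mercator area scale is 1/cos²φ, the true area equals the apparent area multiplied by cos²φ.
True area of crater field: 37000 × cos²(52.4°) = 37000 × 0.3723 = 13770 km².
True area of sea: 220000 × cos²(23.9°) = 220000 × 0.8359 = 183900 km².
Ratio = 13770 / 183900 ≈ 0.0749.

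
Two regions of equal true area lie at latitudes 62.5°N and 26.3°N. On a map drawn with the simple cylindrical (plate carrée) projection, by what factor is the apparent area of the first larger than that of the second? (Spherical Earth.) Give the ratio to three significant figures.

1.94

In the plate carrée (x = Rλ, y = Rφ), meridians are true-scale (h = 1) and parallels are stretched by k = sec φ.
Areal scale at 62.5°: h·k = 1.000 × 2.166 = 2.166.
Areal scale at 26.3°: h·k = 1.000 × 1.115 = 1.115.
Ratio = 2.166/1.115 ≈ 1.94.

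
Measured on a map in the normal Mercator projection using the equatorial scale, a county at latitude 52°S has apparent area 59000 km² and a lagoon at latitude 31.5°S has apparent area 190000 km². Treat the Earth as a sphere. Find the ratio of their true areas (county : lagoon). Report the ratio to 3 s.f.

0.162

On Mercator the areal scale is sec²φ, so true area = apparent × cos²φ.
True area of county: 59000 × cos²(52°) = 59000 × 0.3790 = 22360 km².
True area of lagoon: 190000 × cos²(31.5°) = 190000 × 0.7270 = 138100 km².
Ratio = 22360 / 138100 ≈ 0.162.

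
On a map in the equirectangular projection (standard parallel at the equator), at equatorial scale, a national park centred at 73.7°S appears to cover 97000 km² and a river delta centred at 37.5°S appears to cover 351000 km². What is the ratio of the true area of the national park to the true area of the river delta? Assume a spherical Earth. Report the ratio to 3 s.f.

Plate carrée has h = 1 and k = sec φ, giving areal scale sec φ; true area = (apparent area) · cos φ.
True area of national park: 97000 × cos(73.7°) = 97000 × 0.2807 = 27220 km².
True area of river delta: 351000 × cos(37.5°) = 351000 × 0.7934 = 278500 km².
Ratio = 27220 / 278500 ≈ 0.0978.

0.0978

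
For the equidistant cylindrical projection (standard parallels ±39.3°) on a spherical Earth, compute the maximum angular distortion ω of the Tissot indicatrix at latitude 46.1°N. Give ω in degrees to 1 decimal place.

6.3°

The equidistant cylindrical projection with φ₀ = 39.3° has h = 1 (meridians true) and k = cos φ₀ / cos φ along parallels.
At 46.1°: h = 1.000, k = 1.116; principal scales a = 1.116, b = 1.000.
sin(ω/2) = (a − b)/(a + b) = 0.1160/2.116 = 0.05482, so ω = 2 arcsin(0.05482) ≈ 6.3°.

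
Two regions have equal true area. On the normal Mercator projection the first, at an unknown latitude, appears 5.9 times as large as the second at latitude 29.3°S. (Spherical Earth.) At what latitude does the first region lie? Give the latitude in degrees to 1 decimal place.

69.0°

For equal true areas on Mercator, apparent areas scale as sec²φ, so the ratio is cos²φ₂ / cos²φ₁.
cos²φ₂ / cos²φ₁ = 5.9  ⇒  cos φ₁ = cos 29.3° / √5.9 = 0.8721/2.429 = 0.3590.
φ₁ = arccos(0.3590) ≈ 69.0°.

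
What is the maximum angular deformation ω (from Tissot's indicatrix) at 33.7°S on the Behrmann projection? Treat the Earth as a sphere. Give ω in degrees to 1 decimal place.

Behrmann is a cylindrical equal-area projection with standard parallels at ±30°. A cylindrical equal-area projection with standard parallel φ₀ has meridian scale h = cos φ / cos φ₀ and parallel scale k = cos φ₀ / cos φ (so areas are preserved, h·k = 1).
At 33.7°: h = 0.9607, k = 1.041; principal scales a = 1.041, b = 0.9607.
sin(ω/2) = (a − b)/(a + b) = 0.08030/2.002 = 0.04012, so ω = 2 arcsin(0.04012) ≈ 4.6°.

4.6°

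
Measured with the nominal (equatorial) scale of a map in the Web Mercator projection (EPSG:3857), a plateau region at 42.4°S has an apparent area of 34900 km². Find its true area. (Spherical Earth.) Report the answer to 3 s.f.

Mercator is conformal, so the point scale is isotropic: h = k = sec φ = 1/cos φ.
Areal scale = k² = sec²φ = 1/cos²(42.4°) = 1/0.7385² = 1.834.
True area = apparent / (areal scale) = 34900 / 1.834 ≈ 19000 km².

19000 km²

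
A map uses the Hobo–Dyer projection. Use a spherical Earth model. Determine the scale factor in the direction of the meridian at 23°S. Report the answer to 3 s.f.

1.16

Hobo–Dyer is a cylindrical equal-area projection with standard parallels at ±37.5°. Cylindrical equal-area (φ₀ = 37.5°): h = cos φ / cos 37.5° along meridians, k = cos 37.5° / cos φ along parallels; h·k = 1.
h = cos 23° / cos 37.5° = 0.9205/0.7934 = 1.160.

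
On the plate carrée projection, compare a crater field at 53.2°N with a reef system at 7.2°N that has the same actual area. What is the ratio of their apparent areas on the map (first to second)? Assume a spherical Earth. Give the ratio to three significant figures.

In the plate carrée (x = Rλ, y = Rφ), meridians are true-scale (h = 1) and parallels are stretched by k = sec φ.
Areal scale at 53.2°: h·k = 1.000 × 1.669 = 1.669.
Areal scale at 7.2°: h·k = 1.000 × 1.008 = 1.008.
Ratio = 1.669/1.008 ≈ 1.66.

1.66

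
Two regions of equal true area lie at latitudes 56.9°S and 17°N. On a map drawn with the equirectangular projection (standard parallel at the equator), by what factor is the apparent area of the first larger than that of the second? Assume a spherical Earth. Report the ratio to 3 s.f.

In the plate carrée (x = Rλ, y = Rφ), meridians are true-scale (h = 1) and parallels are stretched by k = sec φ.
Areal scale at 56.9°: h·k = 1.000 × 1.831 = 1.831.
Areal scale at 17°: h·k = 1.000 × 1.046 = 1.046.
Ratio = 1.831/1.046 ≈ 1.75.

1.75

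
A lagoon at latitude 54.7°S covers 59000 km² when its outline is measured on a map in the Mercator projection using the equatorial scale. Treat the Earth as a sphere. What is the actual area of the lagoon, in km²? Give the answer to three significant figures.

19700 km²

Mercator is conformal, so the point scale is isotropic: h = k = sec φ = 1/cos φ.
Areal scale = k² = sec²φ = 1/cos²(54.7°) = 1/0.5779² = 2.995.
True area = apparent / (areal scale) = 59000 / 2.995 ≈ 19700 km².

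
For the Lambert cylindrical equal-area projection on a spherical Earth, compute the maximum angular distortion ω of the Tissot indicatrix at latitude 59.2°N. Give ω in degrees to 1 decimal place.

The Lambert cylindrical equal-area projection is the cylindrical equal-area projection with its standard parallel at the equator (φ₀ = 0). Cylindrical equal-area (φ₀ = 0°): h = cos φ / cos 0° along meridians, k = cos 0° / cos φ along parallels; h·k = 1.
At 59.2°: h = 0.5120, k = 1.953; principal scales a = 1.953, b = 0.5120.
sin(ω/2) = (a − b)/(a + b) = 1.441/2.465 = 0.5846, so ω = 2 arcsin(0.5846) ≈ 71.5°.

71.5°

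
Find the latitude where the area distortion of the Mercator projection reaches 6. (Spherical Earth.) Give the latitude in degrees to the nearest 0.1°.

65.9°

Mercator areal scale is sec²φ.
sec²φ = 6  ⇒  cos²φ = 0.1667  ⇒  cos φ = 0.4082.
φ = arccos(0.4082) ≈ 65.9°.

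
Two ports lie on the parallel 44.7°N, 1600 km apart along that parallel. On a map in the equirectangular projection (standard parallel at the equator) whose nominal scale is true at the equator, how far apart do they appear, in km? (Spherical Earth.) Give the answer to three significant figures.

2250 km

Plate carrée maps x = Rλ, y = Rφ. The meridian scale is h = 1 and the parallel scale is k = 1/cos φ = sec φ.
Along the parallel, k = sec 44.7° = 1/0.7108 = 1.407.
Map distance = 1600 × 1.407 ≈ 2250 km.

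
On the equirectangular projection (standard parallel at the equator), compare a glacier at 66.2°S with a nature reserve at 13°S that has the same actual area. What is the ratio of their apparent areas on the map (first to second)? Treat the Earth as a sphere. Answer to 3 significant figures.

2.41

For the equirectangular projection with φ₀ = 0 (plate carrée), h = 1 along meridians and k = sec φ along parallels.
Areal scale at 66.2°: h·k = 1.000 × 2.478 = 2.478.
Areal scale at 13°: h·k = 1.000 × 1.026 = 1.026.
Ratio = 2.478/1.026 ≈ 2.41.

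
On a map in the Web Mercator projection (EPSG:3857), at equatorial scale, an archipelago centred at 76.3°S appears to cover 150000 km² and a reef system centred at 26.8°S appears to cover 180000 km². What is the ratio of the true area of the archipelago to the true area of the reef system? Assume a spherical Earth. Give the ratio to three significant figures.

On Mercator the areal scale is sec²φ, so true area = apparent × cos²φ.
True area of archipelago: 150000 × cos²(76.3°) = 150000 × 0.05609 = 8414 km².
True area of reef system: 180000 × cos²(26.8°) = 180000 × 0.7967 = 143400 km².
Ratio = 8414 / 143400 ≈ 0.0587.

0.0587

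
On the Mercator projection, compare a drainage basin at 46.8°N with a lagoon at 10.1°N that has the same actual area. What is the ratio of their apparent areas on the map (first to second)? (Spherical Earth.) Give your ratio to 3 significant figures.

Mercator is conformal with k = sec φ, so areal scale = k² = sec²φ.
At 46.8°: sec²(46.8°) = 1/0.6845² = 2.134.
At 10.1°: sec²(10.1°) = 1/0.9845² = 1.032.
Ratio = 2.134/1.032 = cos²(10.1°)/cos²(46.8°) ≈ 2.07.

2.07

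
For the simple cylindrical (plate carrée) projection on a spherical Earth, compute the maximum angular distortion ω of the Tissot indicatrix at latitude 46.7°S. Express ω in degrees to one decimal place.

Plate carrée maps x = Rλ, y = Rφ. The meridian scale is h = 1 and the parallel scale is k = 1/cos φ = sec φ.
At 46.7°: h = 1.000, k = 1.458; principal scales a = 1.458, b = 1.000.
sin(ω/2) = (a − b)/(a + b) = 0.4581/2.458 = 0.1864, so ω = 2 arcsin(0.1864) ≈ 21.5°.

21.5°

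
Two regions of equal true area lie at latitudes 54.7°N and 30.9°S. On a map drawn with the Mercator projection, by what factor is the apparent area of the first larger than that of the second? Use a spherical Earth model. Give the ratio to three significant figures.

On Mercator, area is exaggerated by sec²φ = 1/cos²φ.
At 54.7°: sec²(54.7°) = 1/0.5779² = 2.995.
At 30.9°: sec²(30.9°) = 1/0.8581² = 1.358.
Ratio = 2.995/1.358 = cos²(30.9°)/cos²(54.7°) ≈ 2.20.

2.20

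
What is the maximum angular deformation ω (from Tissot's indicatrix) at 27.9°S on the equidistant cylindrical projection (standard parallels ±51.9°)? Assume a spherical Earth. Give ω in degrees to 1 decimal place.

20.5°

With standard parallel φ₀ = 51.9°, the equirectangular projection gives x = Rλ cos φ₀, y = Rφ, so h = 1 and k = cos 51.9° / cos φ.
At 27.9°: h = 1.000, k = 0.6982; principal scales a = 1.000, b = 0.6982.
sin(ω/2) = (a − b)/(a + b) = 0.3018/1.698 = 0.1777, so ω = 2 arcsin(0.1777) ≈ 20.5°.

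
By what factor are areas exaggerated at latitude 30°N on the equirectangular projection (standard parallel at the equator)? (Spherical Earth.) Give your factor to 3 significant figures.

In the plate carrée (x = Rλ, y = Rφ), meridians are true-scale (h = 1) and parallels are stretched by k = sec φ.
Areal scale = h·k = 1 × sec φ; at 30°, h = 1.000, k = 1.155, so h·k = 1.155.

1.15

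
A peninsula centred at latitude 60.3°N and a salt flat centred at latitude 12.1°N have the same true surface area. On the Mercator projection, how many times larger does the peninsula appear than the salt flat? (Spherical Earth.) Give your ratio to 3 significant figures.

Mercator is conformal with k = sec φ, so areal scale = k² = sec²φ.
At 60.3°: sec²(60.3°) = 1/0.4955² = 4.074.
At 12.1°: sec²(12.1°) = 1/0.9778² = 1.046.
Ratio = 4.074/1.046 = cos²(12.1°)/cos²(60.3°) ≈ 3.89.

3.89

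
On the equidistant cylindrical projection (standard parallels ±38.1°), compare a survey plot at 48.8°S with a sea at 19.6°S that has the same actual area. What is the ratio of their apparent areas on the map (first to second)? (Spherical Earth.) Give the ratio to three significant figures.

In the equirectangular projection with standard parallel φ₀ = 38.1° (x = Rλ cos φ₀, y = Rφ), meridians are true-scale (h = 1) and the parallel scale is k = cos φ₀ / cos φ.
Areal scale at 48.8°: h·k = 1.000 × 1.195 = 1.195.
Areal scale at 19.6°: h·k = 1.000 × 0.8353 = 0.8353.
Ratio = 1.195/0.8353 ≈ 1.43.

1.43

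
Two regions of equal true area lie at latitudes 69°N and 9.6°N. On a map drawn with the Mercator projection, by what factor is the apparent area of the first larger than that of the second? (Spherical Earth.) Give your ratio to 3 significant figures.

Mercator areal scale is sec²φ.
At 69°: sec²(69°) = 1/0.3584² = 7.786.
At 9.6°: sec²(9.6°) = 1/0.9860² = 1.029.
Ratio = 7.786/1.029 = cos²(9.6°)/cos²(69°) ≈ 7.57.

7.57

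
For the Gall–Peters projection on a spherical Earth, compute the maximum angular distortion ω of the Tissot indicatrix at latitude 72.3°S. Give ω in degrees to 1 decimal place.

86.9°

The Gall–Peters projection is cylindrical equal-area with φ₀ = 45°. For cylindrical equal-area with standard parallel φ₀, h = cos φ / cos φ₀ and k = cos φ₀ / cos φ, so h·k = 1.
At 72.3°: h = 0.4300, k = 2.326; principal scales a = 2.326, b = 0.4300.
sin(ω/2) = (a − b)/(a + b) = 1.896/2.756 = 0.6879, so ω = 2 arcsin(0.6879) ≈ 86.9°.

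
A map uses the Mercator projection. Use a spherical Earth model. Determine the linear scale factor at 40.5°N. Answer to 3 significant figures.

1.32

The Mercator projection is conformal; its linear scale factor is the same in every direction and equals sec φ = 1/cos φ.
k = 1/cos 40.5° = 1/0.7604 = 1.315.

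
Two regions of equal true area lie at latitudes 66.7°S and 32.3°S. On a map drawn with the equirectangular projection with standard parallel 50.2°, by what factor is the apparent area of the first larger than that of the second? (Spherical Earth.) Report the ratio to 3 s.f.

The equidistant cylindrical projection with φ₀ = 50.2° has h = 1 (meridians true) and k = cos φ₀ / cos φ along parallels.
Areal scale at 66.7°: h·k = 1.000 × 1.618 = 1.618.
Areal scale at 32.3°: h·k = 1.000 × 0.7573 = 0.7573.
Ratio = 1.618/0.7573 ≈ 2.14.

2.14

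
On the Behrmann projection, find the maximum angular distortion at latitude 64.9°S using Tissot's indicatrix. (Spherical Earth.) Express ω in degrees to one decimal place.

75.6°

The Behrmann projection is cylindrical equal-area with φ₀ = 30°. Cylindrical equal-area (φ₀ = 30°): h = cos φ / cos 30° along meridians, k = cos 30° / cos φ along parallels; h·k = 1.
At 64.9°: h = 0.4898, k = 2.042; principal scales a = 2.042, b = 0.4898.
sin(ω/2) = (a − b)/(a + b) = 1.552/2.531 = 0.6130, so ω = 2 arcsin(0.6130) ≈ 75.6°.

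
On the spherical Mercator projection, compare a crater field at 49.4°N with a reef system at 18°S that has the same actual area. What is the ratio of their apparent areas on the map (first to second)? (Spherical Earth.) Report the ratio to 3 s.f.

2.14

Mercator areal scale is sec²φ.
At 49.4°: sec²(49.4°) = 1/0.6508² = 2.361.
At 18°: sec²(18°) = 1/0.9511² = 1.106.
Ratio = 2.361/1.106 = cos²(18°)/cos²(49.4°) ≈ 2.14.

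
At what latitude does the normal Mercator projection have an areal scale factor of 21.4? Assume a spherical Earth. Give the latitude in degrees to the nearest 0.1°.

Mercator areal scale is sec²φ.
sec²φ = 21.4  ⇒  cos²φ = 0.04673  ⇒  cos φ = 0.2162.
φ = arccos(0.2162) ≈ 77.5°.

77.5°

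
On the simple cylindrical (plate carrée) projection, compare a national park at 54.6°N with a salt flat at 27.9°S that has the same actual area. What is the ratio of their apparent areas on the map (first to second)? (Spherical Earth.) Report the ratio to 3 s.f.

Plate carrée maps x = Rλ, y = Rφ. The meridian scale is h = 1 and the parallel scale is k = 1/cos φ = sec φ.
Areal scale at 54.6°: h·k = 1.000 × 1.726 = 1.726.
Areal scale at 27.9°: h·k = 1.000 × 1.132 = 1.132.
Ratio = 1.726/1.132 ≈ 1.53.

1.53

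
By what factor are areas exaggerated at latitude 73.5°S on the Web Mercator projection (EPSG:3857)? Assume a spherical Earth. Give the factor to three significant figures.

The Mercator projection is conformal; its linear scale factor is the same in every direction and equals sec φ = 1/cos φ.
Areal scale = k² = sec²φ = 1/cos²(73.5°) = 1/0.2840² = 12.40.

12.4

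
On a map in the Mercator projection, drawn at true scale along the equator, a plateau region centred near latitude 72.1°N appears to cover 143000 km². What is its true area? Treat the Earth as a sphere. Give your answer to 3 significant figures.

For Mercator, h = k = sec φ (a conformal cylindrical projection has a single point scale, 1/cos φ).
Areal scale = k² = sec²φ = 1/cos²(72.1°) = 1/0.3074² = 10.59.
True area = apparent / (areal scale) = 143000 / 10.59 ≈ 13500 km².

13500 km²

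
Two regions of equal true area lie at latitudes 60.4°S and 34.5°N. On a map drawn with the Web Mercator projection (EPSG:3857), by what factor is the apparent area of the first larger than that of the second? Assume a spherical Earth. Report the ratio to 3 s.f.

On Mercator, area is exaggerated by sec²φ = 1/cos²φ.
At 60.4°: sec²(60.4°) = 1/0.4939² = 4.099.
At 34.5°: sec²(34.5°) = 1/0.8241² = 1.472.
Ratio = 4.099/1.472 = cos²(34.5°)/cos²(60.4°) ≈ 2.78.

2.78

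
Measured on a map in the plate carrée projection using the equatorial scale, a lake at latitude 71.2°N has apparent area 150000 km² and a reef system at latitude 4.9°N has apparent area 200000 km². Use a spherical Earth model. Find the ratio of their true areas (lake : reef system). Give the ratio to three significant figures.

0.243

Plate carrée has h = 1 and k = sec φ, giving areal scale sec φ; true area = (apparent area) · cos φ.
True area of lake: 150000 × cos(71.2°) = 150000 × 0.3223 = 48340 km².
True area of reef system: 200000 × cos(4.9°) = 200000 × 0.9963 = 199300 km².
Ratio = 48340 / 199300 ≈ 0.243.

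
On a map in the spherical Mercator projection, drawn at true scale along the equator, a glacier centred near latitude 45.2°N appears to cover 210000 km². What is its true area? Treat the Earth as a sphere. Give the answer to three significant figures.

Mercator is conformal, so the point scale is isotropic: h = k = sec φ = 1/cos φ.
Areal scale = k² = sec²φ = 1/cos²(45.2°) = 1/0.7046² = 2.014.
True area = apparent / (areal scale) = 210000 / 2.014 ≈ 104000 km².

104000 km²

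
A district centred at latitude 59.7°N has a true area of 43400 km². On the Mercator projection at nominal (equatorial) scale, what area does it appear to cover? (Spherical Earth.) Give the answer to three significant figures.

The Mercator projection is conformal; its linear scale factor is the same in every direction and equals sec φ = 1/cos φ.
Areal scale = k² = sec²φ = 1/cos²(59.7°) = 1/0.5045² = 3.929.
Apparent area = 43400 × 3.929 ≈ 170000 km².

170000 km²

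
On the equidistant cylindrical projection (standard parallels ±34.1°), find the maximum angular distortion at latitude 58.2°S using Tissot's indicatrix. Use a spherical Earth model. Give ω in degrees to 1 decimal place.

25.7°

The equidistant cylindrical projection with φ₀ = 34.1° has h = 1 (meridians true) and k = cos φ₀ / cos φ along parallels.
At 58.2°: h = 1.000, k = 1.571; principal scales a = 1.571, b = 1.000.
sin(ω/2) = (a − b)/(a + b) = 0.5714/2.571 = 0.2222, so ω = 2 arcsin(0.2222) ≈ 25.7°.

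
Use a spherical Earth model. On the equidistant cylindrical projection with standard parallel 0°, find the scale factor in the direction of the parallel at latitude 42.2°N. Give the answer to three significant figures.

1.35

In the plate carrée (x = Rλ, y = Rφ), meridians are true-scale (h = 1) and parallels are stretched by k = sec φ.
k = 1/cos 42.2° = 1/0.7408 = 1.350.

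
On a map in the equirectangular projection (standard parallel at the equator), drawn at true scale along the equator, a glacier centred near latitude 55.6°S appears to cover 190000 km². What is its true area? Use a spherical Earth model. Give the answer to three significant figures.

107000 km²

In the plate carrée (x = Rλ, y = Rφ), meridians are true-scale (h = 1) and parallels are stretched by k = sec φ.
Areal scale = h·k = 1 × sec φ; at 55.6°, h = 1.000, k = 1.770, so h·k = 1.770.
True area = apparent / (areal scale) = 190000 / 1.770 ≈ 107000 km².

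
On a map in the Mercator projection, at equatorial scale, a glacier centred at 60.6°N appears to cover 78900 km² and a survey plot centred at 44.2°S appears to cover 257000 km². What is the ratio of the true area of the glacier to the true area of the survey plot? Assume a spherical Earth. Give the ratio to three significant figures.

0.144

On Mercator the areal scale is sec²φ, so true area = apparent × cos²φ.
True area of glacier: 78900 × cos²(60.6°) = 78900 × 0.2410 = 19010 km².
True area of survey plot: 257000 × cos²(44.2°) = 257000 × 0.5140 = 132100 km².
Ratio = 19010 / 132100 ≈ 0.144.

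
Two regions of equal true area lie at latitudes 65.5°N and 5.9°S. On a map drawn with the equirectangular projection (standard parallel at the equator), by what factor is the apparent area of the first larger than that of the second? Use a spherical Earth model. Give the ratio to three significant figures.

2.40

Plate carrée maps x = Rλ, y = Rφ. The meridian scale is h = 1 and the parallel scale is k = 1/cos φ = sec φ.
Areal scale at 65.5°: h·k = 1.000 × 2.411 = 2.411.
Areal scale at 5.9°: h·k = 1.000 × 1.005 = 1.005.
Ratio = 2.411/1.005 ≈ 2.40.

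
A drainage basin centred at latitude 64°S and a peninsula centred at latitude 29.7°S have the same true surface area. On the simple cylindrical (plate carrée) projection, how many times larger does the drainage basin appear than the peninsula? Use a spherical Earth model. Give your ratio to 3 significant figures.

Plate carrée maps x = Rλ, y = Rφ. The meridian scale is h = 1 and the parallel scale is k = 1/cos φ = sec φ.
Areal scale at 64°: h·k = 1.000 × 2.281 = 2.281.
Areal scale at 29.7°: h·k = 1.000 × 1.151 = 1.151.
Ratio = 2.281/1.151 ≈ 1.98.

1.98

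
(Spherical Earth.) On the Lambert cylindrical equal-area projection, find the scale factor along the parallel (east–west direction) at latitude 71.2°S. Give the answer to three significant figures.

3.10

The Lambert cylindrical equal-area projection is the cylindrical equal-area projection with its standard parallel at the equator (φ₀ = 0). For cylindrical equal-area with standard parallel φ₀, h = cos φ / cos φ₀ and k = cos φ₀ / cos φ, so h·k = 1.
k = cos 0° / cos 71.2° = 1.000/0.3223 = 3.103.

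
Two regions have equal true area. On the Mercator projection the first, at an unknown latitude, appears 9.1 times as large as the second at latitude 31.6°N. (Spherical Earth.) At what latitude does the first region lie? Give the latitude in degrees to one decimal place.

73.6°

On Mercator, (apparent₁)/(apparent₂) = sec²φ₁ / sec²φ₂ when true areas are equal.
cos²φ₂ / cos²φ₁ = 9.1  ⇒  cos φ₁ = cos 31.6° / √9.1 = 0.8517/3.017 = 0.2823.
φ₁ = arccos(0.2823) ≈ 73.6°.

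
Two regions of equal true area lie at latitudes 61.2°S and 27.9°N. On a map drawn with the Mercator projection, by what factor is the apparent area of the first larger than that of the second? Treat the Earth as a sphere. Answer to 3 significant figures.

On Mercator, area is exaggerated by sec²φ = 1/cos²φ.
At 61.2°: sec²(61.2°) = 1/0.4818² = 4.309.
At 27.9°: sec²(27.9°) = 1/0.8838² = 1.280.
Ratio = 4.309/1.280 = cos²(27.9°)/cos²(61.2°) ≈ 3.37.

3.37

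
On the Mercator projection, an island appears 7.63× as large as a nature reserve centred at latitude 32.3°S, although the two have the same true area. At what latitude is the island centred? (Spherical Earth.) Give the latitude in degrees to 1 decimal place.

72.2°

For equal true areas on Mercator, apparent areas scale as sec²φ, so the ratio is cos²φ₂ / cos²φ₁.
cos²φ₂ / cos²φ₁ = 7.63  ⇒  cos φ₁ = cos 32.3° / √7.63 = 0.8453/2.762 = 0.3060.
φ₁ = arccos(0.3060) ≈ 72.2°.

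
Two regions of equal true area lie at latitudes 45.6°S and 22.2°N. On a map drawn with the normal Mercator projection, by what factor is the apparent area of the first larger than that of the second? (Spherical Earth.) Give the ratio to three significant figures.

Mercator areal scale is sec²φ.
At 45.6°: sec²(45.6°) = 1/0.6997² = 2.043.
At 22.2°: sec²(22.2°) = 1/0.9259² = 1.167.
Ratio = 2.043/1.167 = cos²(22.2°)/cos²(45.6°) ≈ 1.75.

1.75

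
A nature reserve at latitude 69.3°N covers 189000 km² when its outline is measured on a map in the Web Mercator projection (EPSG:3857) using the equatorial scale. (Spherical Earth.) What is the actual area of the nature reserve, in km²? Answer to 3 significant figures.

23600 km²

The Mercator projection is conformal; its linear scale factor is the same in every direction and equals sec φ = 1/cos φ.
Areal scale = k² = sec²φ = 1/cos²(69.3°) = 1/0.3535² = 8.004.
True area = apparent / (areal scale) = 189000 / 8.004 ≈ 23600 km².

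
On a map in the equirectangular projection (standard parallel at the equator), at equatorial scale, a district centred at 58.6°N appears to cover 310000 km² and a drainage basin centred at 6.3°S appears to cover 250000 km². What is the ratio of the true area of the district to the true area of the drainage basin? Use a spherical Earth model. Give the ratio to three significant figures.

0.650

On the plate carrée, areal scale = h·k = 1 × sec φ, so true area = apparent × cos φ.
True area of district: 310000 × cos(58.6°) = 310000 × 0.5210 = 161500 km².
True area of drainage basin: 250000 × cos(6.3°) = 250000 × 0.9940 = 248500 km².
Ratio = 161500 / 248500 ≈ 0.650.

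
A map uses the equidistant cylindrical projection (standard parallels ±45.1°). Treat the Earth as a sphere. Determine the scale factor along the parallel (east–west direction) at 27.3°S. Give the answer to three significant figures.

0.794

With standard parallel φ₀ = 45.1°, the equirectangular projection gives x = Rλ cos φ₀, y = Rφ, so h = 1 and k = cos 45.1° / cos φ.
k = cos 45.1° / cos 27.3° = 0.7059/0.8886 = 0.7943.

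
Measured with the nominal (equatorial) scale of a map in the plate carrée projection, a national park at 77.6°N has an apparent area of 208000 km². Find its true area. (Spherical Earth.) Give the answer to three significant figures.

44700 km²

For the equirectangular projection with φ₀ = 0 (plate carrée), h = 1 along meridians and k = sec φ along parallels.
Areal scale = h·k = 1 × sec φ; at 77.6°, h = 1.000, k = 4.657, so h·k = 4.657.
True area = apparent / (areal scale) = 208000 / 4.657 ≈ 44700 km².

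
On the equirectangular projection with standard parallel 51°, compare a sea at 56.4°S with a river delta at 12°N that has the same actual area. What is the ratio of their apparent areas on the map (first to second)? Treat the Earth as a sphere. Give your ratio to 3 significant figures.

1.77

With standard parallel φ₀ = 51°, the equirectangular projection gives x = Rλ cos φ₀, y = Rφ, so h = 1 and k = cos 51° / cos φ.
Areal scale at 56.4°: h·k = 1.000 × 1.137 = 1.137.
Areal scale at 12°: h·k = 1.000 × 0.6434 = 0.6434.
Ratio = 1.137/0.6434 ≈ 1.77.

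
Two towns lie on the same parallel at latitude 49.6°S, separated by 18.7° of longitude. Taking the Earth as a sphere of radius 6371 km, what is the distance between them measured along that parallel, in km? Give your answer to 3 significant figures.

Arc length along a parallel = R cos φ · Δλ (with Δλ in radians).
= 6371 × cos 49.6° × (18.7° × π/180) = 6371 × 0.6481 × 0.3264 ≈ 1350 km.

1350 km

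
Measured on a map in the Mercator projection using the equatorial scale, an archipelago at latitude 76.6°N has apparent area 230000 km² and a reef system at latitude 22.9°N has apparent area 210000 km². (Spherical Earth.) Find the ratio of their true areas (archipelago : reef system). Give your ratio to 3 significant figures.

0.0693

Mercator's areal exaggeration is sec²φ; hence true area = (apparent area) · cos²φ.
True area of archipelago: 230000 × cos²(76.6°) = 230000 × 0.05371 = 12350 km².
True area of reef system: 210000 × cos²(22.9°) = 210000 × 0.8486 = 178200 km².
Ratio = 12350 / 178200 ≈ 0.0693.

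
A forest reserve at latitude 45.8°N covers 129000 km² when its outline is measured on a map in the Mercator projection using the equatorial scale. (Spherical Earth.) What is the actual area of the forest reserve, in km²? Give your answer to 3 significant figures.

62700 km²

The Mercator projection is conformal; its linear scale factor is the same in every direction and equals sec φ = 1/cos φ.
Areal scale = k² = sec²φ = 1/cos²(45.8°) = 1/0.6972² = 2.057.
True area = apparent / (areal scale) = 129000 / 2.057 ≈ 62700 km².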